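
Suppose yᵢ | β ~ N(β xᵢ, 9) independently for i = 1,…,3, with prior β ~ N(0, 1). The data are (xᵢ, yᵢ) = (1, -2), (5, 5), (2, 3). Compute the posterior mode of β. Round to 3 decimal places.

β̂_MAP = 0.744

log p(β | y) = −Σ(yᵢ − βxᵢ)²/(2·9) − β²/(2·1) + const.
Setting the derivative to zero: Σxᵢ(yᵢ − βxᵢ)/9 − β/1 = 0, so β = Σxᵢyᵢ / (Σxᵢ² + σ²/τ²).
Σxᵢyᵢ = 1·(-2) + 5·5 + 2·3 = 29; Σxᵢ² = 30; σ²/τ² = 9.
β̂_MAP = 29 / (30 + 9) = 29/39 ≈ 0.744.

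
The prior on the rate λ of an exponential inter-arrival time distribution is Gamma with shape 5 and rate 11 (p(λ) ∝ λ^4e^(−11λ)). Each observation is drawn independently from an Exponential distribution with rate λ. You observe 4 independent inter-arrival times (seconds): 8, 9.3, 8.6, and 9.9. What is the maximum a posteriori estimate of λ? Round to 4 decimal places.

The Exponential(rate=λ) likelihood is ∝ λ^n e^(−λΣtᵢ). Here n = 4 and Σtᵢ = 8 + 9.3 + 8.6 + 9.9 = 35.8.
Posterior ∝ λ^4e^(−11λ) · λ^4e^(−35.8λ) = λ^8e^(−46.8λ), i.e. Gamma(9, 46.8).
Mode = (a−1)/b = 8/46.8 ≈ 0.1709.

λ̂_MAP = 0.1709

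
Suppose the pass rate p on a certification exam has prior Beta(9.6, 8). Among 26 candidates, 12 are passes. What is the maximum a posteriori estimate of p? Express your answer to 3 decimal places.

p̂_MAP = 0.495

Prior: Beta(9.6, 8).
Data: 12 successes in 26 trials. The binomial likelihood contributes p^12(1−p)^14, so the posterior is Beta(9.6+12, 8+14) = Beta(21.6, 22).
For Beta(a, b) with a, b > 1 the mode is (a−1)/(a+b−2) = 20.6/41.6 ≈ 0.495.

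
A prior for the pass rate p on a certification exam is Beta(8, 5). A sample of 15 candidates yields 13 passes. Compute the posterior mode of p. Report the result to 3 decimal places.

Prior: Beta(8, 5).
Data: 13 successes in 15 trials. The binomial likelihood contributes p^13(1−p)^2, so the posterior is Beta(8+13, 5+2) = Beta(21, 7).
For Beta(a, b) with a, b > 1 the mode is (a−1)/(a+b−2) = 20/26 ≈ 0.769.

p̂_MAP = 0.769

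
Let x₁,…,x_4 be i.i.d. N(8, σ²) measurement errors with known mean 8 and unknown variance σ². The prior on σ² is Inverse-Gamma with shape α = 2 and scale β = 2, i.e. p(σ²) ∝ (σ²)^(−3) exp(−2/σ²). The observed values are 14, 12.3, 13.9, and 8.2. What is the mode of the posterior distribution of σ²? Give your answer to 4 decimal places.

σ̂²_MAP = 9.3340

Sum of squared deviations about the known mean: SS = (14−8)² + (12.3−8)² + (13.9−8)² + (8.2−8)² = 89.34.
The Normal likelihood contributes (σ²)^(−n/2) exp(−SS/(2σ²)), so the posterior is Inverse-Gamma(α + n/2, β + SS/2) = Inverse-Gamma(4, 46.67).
The mode of Inverse-Gamma(a, b) is b/(a+1) = 46.67/5 ≈ 9.3340.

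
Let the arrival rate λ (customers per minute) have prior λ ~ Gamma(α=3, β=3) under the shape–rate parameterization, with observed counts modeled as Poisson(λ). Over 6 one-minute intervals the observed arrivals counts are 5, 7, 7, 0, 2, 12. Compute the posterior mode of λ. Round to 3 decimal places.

Σxᵢ = 5+7+7+0+2+12 = 33, with n = 6.
Posterior ∝ λ^2e^(−3λ) · λ^33e^(−6λ) = λ^35e^(−9λ), i.e. Gamma(shape=36, rate=9).
The mode of a Gamma(a, b) with a ≥ 1 (shape–rate) is (a−1)/b = 35/9 ≈ 3.889.

λ̂_MAP = 3.889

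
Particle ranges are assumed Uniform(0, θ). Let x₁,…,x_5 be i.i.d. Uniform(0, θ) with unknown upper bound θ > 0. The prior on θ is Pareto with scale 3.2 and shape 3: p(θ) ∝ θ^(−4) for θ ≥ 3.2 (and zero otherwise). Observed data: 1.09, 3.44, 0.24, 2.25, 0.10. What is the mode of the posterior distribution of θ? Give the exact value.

θ̂_MAP = 3.44

The Uniform(0, θ) likelihood is θ^(−n) for θ ≥ max(xᵢ), zero otherwise. Here max(xᵢ) = 3.44.
Posterior ∝ θ^(−4) · θ^(−5) = θ^(−9) on θ ≥ max(3.2, 3.44) = 3.44.
This density is strictly decreasing in θ, so the posterior mode lies at the lower boundary of the support.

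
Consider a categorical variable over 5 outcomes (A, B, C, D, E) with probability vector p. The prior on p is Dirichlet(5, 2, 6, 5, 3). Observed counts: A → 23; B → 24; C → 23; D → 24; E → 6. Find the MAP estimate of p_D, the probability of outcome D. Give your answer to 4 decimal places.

The posterior is Dirichlet(αᵢ + nᵢ) = Dirichlet(28, 26, 29, 29, 9).
For a Dirichlet(a₁,…,a_K) with all aᵢ > 1, the mode has j-th component (aⱼ − 1)/(Σaᵢ − K).
Here Σaᵢ = 121 and K = 5, so p_D = (29 − 1)/(121 − 5) = 28/116 ≈ 0.2414.

MAP estimate of p_D = 0.2414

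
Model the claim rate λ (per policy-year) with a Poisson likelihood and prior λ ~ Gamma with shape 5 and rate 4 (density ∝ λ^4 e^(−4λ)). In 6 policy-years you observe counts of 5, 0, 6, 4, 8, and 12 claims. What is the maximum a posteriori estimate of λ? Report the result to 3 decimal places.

Σxᵢ = 5+0+6+4+8+12 = 35, with n = 6.
Posterior ∝ λ^4e^(−4λ) · λ^35e^(−6λ) = λ^39e^(−10λ), i.e. Gamma(shape=40, rate=10).
The mode of a Gamma(a, b) with a ≥ 1 (shape–rate) is (a−1)/b = 39/10 ≈ 3.900.

λ̂_MAP = 3.900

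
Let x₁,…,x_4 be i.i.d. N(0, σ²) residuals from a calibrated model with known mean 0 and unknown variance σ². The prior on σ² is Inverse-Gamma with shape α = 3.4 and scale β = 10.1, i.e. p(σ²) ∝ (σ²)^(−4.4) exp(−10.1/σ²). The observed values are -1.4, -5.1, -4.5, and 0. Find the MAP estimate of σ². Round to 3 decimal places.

Sum of squared deviations about the known mean: SS = (-1.4−0)² + (-5.1−0)² + (-4.5−0)² + (0−0)² = 48.22.
The Normal likelihood contributes (σ²)^(−n/2) exp(−SS/(2σ²)), so the posterior is Inverse-Gamma(α + n/2, β + SS/2) = Inverse-Gamma(5.4, 34.21).
The mode of Inverse-Gamma(a, b) is b/(a+1) = 34.21/6.4 ≈ 5.345.

σ̂²_MAP = 5.345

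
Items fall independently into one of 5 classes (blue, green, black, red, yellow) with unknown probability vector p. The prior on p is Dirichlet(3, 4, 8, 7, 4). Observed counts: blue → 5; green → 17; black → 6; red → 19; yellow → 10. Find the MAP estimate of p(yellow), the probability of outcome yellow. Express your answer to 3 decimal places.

MAP estimate of p(yellow) = 0.167

The posterior is Dirichlet(αᵢ + nᵢ) = Dirichlet(8, 21, 14, 26, 14).
For a Dirichlet(a₁,…,a_K) with all aᵢ > 1, the mode has j-th component (aⱼ − 1)/(Σaᵢ − K).
Here Σaᵢ = 83 and K = 5, so p(yellow) = (14 − 1)/(83 − 5) = 13/78 ≈ 0.167.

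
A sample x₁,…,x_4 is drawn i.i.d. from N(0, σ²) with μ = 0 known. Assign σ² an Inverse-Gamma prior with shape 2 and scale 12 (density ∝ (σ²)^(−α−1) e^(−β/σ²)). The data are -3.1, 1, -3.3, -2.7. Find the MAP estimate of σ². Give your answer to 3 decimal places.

σ̂²_MAP = 5.279

Sum of squared deviations about the known mean: SS = (-3.1−0)² + (1−0)² + (-3.3−0)² + (-2.7−0)² = 28.79.
The Normal likelihood contributes (σ²)^(−n/2) exp(−SS/(2σ²)), so the posterior is Inverse-Gamma(α + n/2, β + SS/2) = Inverse-Gamma(4, 26.395).
The mode of Inverse-Gamma(a, b) is b/(a+1) = 26.395/5 ≈ 5.279.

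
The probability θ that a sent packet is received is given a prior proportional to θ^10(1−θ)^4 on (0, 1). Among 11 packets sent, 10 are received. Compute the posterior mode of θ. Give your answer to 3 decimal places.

The prior density ∝ θ^10(1−θ)^4 is the kernel of Beta(11, 5).
Data: 10 successes in 11 trials. The binomial likelihood contributes θ^10(1−θ)^1, so the posterior is Beta(11+10, 5+1) = Beta(21, 6).
For Beta(a, b) with a, b > 1 the mode is (a−1)/(a+b−2) = 20/25 ≈ 0.800.

θ̂_MAP = 0.800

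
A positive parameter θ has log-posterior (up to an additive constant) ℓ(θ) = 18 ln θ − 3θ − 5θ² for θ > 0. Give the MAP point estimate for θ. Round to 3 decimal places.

θ̂_MAP = 1.200

ℓ'(θ) = 18/θ − 3 − 10θ. Setting this to zero and multiplying by θ: 10θ² + 3θ − 18 = 0.
θ = (−3 + √(3² + 4·10·18)) / (2·10) = (−3 + √729) / 20 = (−3 + 27)/20 = 6/5.
ℓ''(θ) = −18/θ² − 10 < 0, confirming a maximum.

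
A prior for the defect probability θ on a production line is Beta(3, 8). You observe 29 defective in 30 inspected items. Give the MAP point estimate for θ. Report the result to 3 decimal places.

Prior: Beta(3, 8).
Data: 29 successes in 30 trials. The binomial likelihood contributes θ^29(1−θ)^1, so the posterior is Beta(3+29, 8+1) = Beta(32, 9).
For Beta(a, b) with a, b > 1 the mode is (a−1)/(a+b−2) = 31/39 ≈ 0.795.

θ̂_MAP = 0.795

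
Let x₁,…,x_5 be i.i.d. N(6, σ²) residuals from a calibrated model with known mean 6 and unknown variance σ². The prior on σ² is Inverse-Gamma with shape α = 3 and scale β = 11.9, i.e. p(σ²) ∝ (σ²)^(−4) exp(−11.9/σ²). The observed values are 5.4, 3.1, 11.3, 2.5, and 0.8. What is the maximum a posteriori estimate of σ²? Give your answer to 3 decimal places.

Sum of squared deviations about the known mean: SS = (5.4−6)² + (3.1−6)² + (11.3−6)² + (2.5−6)² + (0.8−6)² = 76.15.
The Normal likelihood contributes (σ²)^(−n/2) exp(−SS/(2σ²)), so the posterior is Inverse-Gamma(α + n/2, β + SS/2) = Inverse-Gamma(5.5, 49.975).
The mode of Inverse-Gamma(a, b) is b/(a+1) = 49.975/6.5 ≈ 7.688.

σ̂²_MAP = 7.688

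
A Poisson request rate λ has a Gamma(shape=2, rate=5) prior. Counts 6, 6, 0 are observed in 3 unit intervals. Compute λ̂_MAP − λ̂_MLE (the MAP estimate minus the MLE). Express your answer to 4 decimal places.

Σxᵢ = 12. Posterior is Gamma(14, 8); MAP = (14−1)/8 = 13/8 ≈ 1.62500.
MLE = x̄ = 12/3 ≈ 4.00000.
Difference = 13/8 − 12/3 = -19/8 ≈ -2.3750.

MAP − MLE = -2.3750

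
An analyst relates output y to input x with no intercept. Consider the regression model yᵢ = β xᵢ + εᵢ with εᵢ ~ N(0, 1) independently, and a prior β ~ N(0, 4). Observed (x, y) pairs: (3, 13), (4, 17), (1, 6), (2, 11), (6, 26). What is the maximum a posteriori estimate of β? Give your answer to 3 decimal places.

β̂_MAP = 4.392

log p(β | y) = −Σ(yᵢ − βxᵢ)²/(2·1) − β²/(2·4) + const.
Setting the derivative to zero: Σxᵢ(yᵢ − βxᵢ)/1 − β/4 = 0, so β = Σxᵢyᵢ / (Σxᵢ² + σ²/τ²).
Σxᵢyᵢ = 3·13 + 4·17 + 1·6 + 2·11 + 6·26 = 291; Σxᵢ² = 66; σ²/τ² = 0.25.
β̂_MAP = 291 / (66 + 0.25) = 291/66.25 ≈ 4.392.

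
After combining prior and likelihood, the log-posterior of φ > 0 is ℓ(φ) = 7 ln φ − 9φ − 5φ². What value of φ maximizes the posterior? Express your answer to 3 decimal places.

ℓ'(φ) = 7/φ − 9 − 10φ. Setting this to zero and multiplying by φ: 10φ² + 9φ − 7 = 0.
φ = (−9 + √(9² + 4·10·7)) / (2·10) = (−9 + √361) / 20 = (−9 + 19)/20 = 1/2.
ℓ''(φ) = −7/φ² − 10 < 0, confirming a maximum.

φ̂_MAP = 0.500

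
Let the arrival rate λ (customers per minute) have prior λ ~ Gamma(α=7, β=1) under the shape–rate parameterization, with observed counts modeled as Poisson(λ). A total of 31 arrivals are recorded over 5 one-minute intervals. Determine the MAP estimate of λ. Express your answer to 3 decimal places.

Σxᵢ = 31, n = 5.
Posterior ∝ λ^6e^(−1λ) · λ^31e^(−5λ) = λ^37e^(−6λ), i.e. Gamma(shape=38, rate=6).
The mode of a Gamma(a, b) with a ≥ 1 (shape–rate) is (a−1)/b = 37/6 ≈ 6.167.

λ̂_MAP = 6.167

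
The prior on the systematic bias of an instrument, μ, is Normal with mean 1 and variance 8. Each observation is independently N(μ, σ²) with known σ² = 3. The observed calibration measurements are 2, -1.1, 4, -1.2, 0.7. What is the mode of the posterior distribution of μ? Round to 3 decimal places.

n = 5; x̄ = (2 + (-1.1) + 4 + (-1.2) + 0.7)/5 = 4.4/5 = 0.88.
For a Normal prior and Normal likelihood with known variance, the posterior is Normal; its mode equals its mean, the precision-weighted average.
Prior precision 1/σ₀² = 1/8 = 0.125; data precision n/σ² = 5/3.
μ̂ = (0.125·1 + (5/3)·0.88) / (0.125 + 5/3) = (191/120)/(43/24) = 191/215 ≈ 0.888.

μ̂_MAP = 0.888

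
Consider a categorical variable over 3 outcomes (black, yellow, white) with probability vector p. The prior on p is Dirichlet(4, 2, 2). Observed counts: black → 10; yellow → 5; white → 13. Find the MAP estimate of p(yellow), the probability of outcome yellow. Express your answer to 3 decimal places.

MAP estimate of p(yellow) = 0.182

The posterior is Dirichlet(αᵢ + nᵢ) = Dirichlet(14, 7, 15).
For a Dirichlet(a₁,…,a_K) with all aᵢ > 1, the mode has j-th component (aⱼ − 1)/(Σaᵢ − K).
Here Σaᵢ = 36 and K = 3, so p(yellow) = (7 − 1)/(36 − 3) = 6/33 ≈ 0.182.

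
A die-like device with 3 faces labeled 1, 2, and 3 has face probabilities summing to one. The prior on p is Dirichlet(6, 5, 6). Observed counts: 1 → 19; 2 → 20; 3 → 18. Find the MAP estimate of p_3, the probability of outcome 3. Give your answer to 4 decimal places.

The posterior is Dirichlet(αᵢ + nᵢ) = Dirichlet(25, 25, 24).
For a Dirichlet(a₁,…,a_K) with all aᵢ > 1, the mode has j-th component (aⱼ − 1)/(Σaᵢ − K).
Here Σaᵢ = 74 and K = 3, so p_3 = (24 − 1)/(74 − 3) = 23/71 ≈ 0.3239.

MAP estimate: 0.3239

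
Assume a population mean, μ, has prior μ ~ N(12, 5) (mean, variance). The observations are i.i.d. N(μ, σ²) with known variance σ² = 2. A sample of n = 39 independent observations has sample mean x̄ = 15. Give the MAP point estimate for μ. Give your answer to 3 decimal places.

μ̂_MAP = 14.970

n = 39, x̄ = 15.
For a Normal prior and Normal likelihood with known variance, the posterior is Normal; its mode equals its mean, the precision-weighted average.
Prior precision 1/σ₀² = 1/5 = 0.2; data precision n/σ² = 39/2 = 19.5.
μ̂ = (0.2·12 + 19.5·15) / (0.2 + 19.5) = 294.9/19.7 = 2949/197 ≈ 14.970.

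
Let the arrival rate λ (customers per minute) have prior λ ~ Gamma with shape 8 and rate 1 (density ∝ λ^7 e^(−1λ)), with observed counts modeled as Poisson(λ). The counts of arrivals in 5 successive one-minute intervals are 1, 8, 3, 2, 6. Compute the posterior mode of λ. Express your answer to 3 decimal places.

λ̂_MAP = 4.500

Σxᵢ = 1+8+3+2+6 = 20, with n = 5.
Posterior ∝ λ^7e^(−1λ) · λ^20e^(−5λ) = λ^27e^(−6λ), i.e. Gamma(shape=28, rate=6).
The mode of a Gamma(a, b) with a ≥ 1 (shape–rate) is (a−1)/b = 27/6 ≈ 4.500.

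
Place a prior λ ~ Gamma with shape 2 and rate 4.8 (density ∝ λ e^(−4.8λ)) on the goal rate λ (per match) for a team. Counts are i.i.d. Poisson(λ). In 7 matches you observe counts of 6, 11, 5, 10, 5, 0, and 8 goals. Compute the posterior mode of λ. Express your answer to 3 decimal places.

Σxᵢ = 6+11+5+10+5+0+8 = 45, with n = 7.
Posterior ∝ λe^(−4.8λ) · λ^45e^(−7λ) = λ^46e^(−11.8λ), i.e. Gamma(shape=47, rate=11.8).
The mode of a Gamma(a, b) with a ≥ 1 (shape–rate) is (a−1)/b = 46/11.8 ≈ 3.898.

λ̂_MAP = 3.898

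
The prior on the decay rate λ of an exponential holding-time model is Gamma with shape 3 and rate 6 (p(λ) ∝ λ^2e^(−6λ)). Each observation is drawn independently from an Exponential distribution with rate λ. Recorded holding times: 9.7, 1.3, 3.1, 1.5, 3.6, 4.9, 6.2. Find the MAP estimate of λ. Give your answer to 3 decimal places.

The Exponential(rate=λ) likelihood is ∝ λ^n e^(−λΣtᵢ). Here n = 7 and Σtᵢ = 9.7 + 1.3 + 3.1 + 1.5 + 3.6 + 4.9 + 6.2 = 30.3.
Posterior ∝ λ^2e^(−6λ) · λ^7e^(−30.3λ) = λ^9e^(−36.3λ), i.e. Gamma(10, 36.3).
Mode = (a−1)/b = 9/36.3 ≈ 0.248.

λ̂_MAP = 0.248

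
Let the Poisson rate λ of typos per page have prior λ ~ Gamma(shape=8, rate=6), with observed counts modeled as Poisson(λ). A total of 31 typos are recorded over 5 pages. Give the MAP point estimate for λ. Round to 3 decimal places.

Σxᵢ = 31, n = 5.
Posterior ∝ λ^7e^(−6λ) · λ^31e^(−5λ) = λ^38e^(−11λ), i.e. Gamma(shape=39, rate=11).
The mode of a Gamma(a, b) with a ≥ 1 (shape–rate) is (a−1)/b = 38/11 ≈ 3.455.

λ̂_MAP = 3.455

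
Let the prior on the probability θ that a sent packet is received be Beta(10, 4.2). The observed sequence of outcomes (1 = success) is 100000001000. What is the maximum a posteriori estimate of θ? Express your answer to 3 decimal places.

θ̂_MAP = 0.455

Prior: Beta(10, 4.2).
Data: 2 successes in 12 trials (from the sequence). The binomial likelihood contributes θ^2(1−θ)^10, so the posterior is Beta(10+2, 4.2+10) = Beta(12, 14.2).
For Beta(a, b) with a, b > 1 the mode is (a−1)/(a+b−2) = 11/24.2 ≈ 0.455.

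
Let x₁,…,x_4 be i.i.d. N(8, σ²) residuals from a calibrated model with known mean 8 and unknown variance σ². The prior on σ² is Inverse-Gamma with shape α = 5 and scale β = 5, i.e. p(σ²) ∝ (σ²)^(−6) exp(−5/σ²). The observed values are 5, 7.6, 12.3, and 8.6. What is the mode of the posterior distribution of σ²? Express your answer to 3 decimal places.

σ̂²_MAP = 2.376

Sum of squared deviations about the known mean: SS = (5−8)² + (7.6−8)² + (12.3−8)² + (8.6−8)² = 28.01.
The Normal likelihood contributes (σ²)^(−n/2) exp(−SS/(2σ²)), so the posterior is Inverse-Gamma(α + n/2, β + SS/2) = Inverse-Gamma(7, 19.005).
The mode of Inverse-Gamma(a, b) is b/(a+1) = 19.005/8 ≈ 2.376.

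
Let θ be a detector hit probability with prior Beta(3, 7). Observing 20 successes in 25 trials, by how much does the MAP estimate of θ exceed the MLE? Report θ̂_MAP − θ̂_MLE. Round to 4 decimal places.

Posterior is Beta(23, 12); MAP = (23−1)/(35−2) = 22/33 ≈ 0.66667.
MLE ignores the prior: θ̂_MLE = k/n = 20/25 ≈ 0.80000.
Difference = 22/33 − 20/25 = -2/15 ≈ -0.1333.

MAP − MLE = -0.1333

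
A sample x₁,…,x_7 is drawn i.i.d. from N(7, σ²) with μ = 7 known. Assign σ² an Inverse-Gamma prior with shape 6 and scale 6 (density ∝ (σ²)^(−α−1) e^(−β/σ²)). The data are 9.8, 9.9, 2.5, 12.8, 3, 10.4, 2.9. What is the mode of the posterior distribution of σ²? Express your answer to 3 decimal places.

Sum of squared deviations about the known mean: SS = (9.8−7)² + (9.9−7)² + (2.5−7)² + (12.8−7)² + (3−7)² + (10.4−7)² + (2.9−7)² = 114.51.
The Normal likelihood contributes (σ²)^(−n/2) exp(−SS/(2σ²)), so the posterior is Inverse-Gamma(α + n/2, β + SS/2) = Inverse-Gamma(9.5, 63.255).
The mode of Inverse-Gamma(a, b) is b/(a+1) = 63.255/10.5 ≈ 6.024.

σ̂²_MAP = 6.024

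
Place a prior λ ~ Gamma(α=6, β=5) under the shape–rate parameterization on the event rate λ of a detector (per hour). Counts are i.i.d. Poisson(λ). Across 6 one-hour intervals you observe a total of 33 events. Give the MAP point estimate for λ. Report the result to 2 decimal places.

Σxᵢ = 33, n = 6.
Posterior ∝ λ^5e^(−5λ) · λ^33e^(−6λ) = λ^38e^(−11λ), i.e. Gamma(shape=39, rate=11).
The mode of a Gamma(a, b) with a ≥ 1 (shape–rate) is (a−1)/b = 38/11 ≈ 3.45.

λ̂_MAP = 3.45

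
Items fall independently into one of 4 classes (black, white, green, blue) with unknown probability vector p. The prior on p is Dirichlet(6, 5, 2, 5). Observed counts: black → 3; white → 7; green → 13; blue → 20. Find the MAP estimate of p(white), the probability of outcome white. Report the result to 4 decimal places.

MAP estimate of p(white) = 0.1930

The posterior is Dirichlet(αᵢ + nᵢ) = Dirichlet(9, 12, 15, 25).
For a Dirichlet(a₁,…,a_K) with all aᵢ > 1, the mode has j-th component (aⱼ − 1)/(Σaᵢ − K).
Here Σaᵢ = 61 and K = 4, so p(white) = (12 − 1)/(61 − 4) = 11/57 ≈ 0.1930.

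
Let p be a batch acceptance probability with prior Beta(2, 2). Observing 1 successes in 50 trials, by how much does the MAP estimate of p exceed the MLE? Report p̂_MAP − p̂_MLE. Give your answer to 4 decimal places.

MAP − MLE = 0.0185

Posterior is Beta(3, 51); MAP = (3−1)/(54−2) = 2/52 ≈ 0.03846.
MLE ignores the prior: p̂_MLE = k/n = 1/50 ≈ 0.02000.
Difference = 2/52 − 1/50 = 6/325 ≈ 0.0185.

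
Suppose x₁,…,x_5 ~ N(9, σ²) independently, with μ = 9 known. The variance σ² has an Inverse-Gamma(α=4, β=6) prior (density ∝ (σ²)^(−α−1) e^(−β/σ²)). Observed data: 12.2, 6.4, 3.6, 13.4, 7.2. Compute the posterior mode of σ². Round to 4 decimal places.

Sum of squared deviations about the known mean: SS = (12.2−9)² + (6.4−9)² + (3.6−9)² + (13.4−9)² + (7.2−9)² = 68.76.
The Normal likelihood contributes (σ²)^(−n/2) exp(−SS/(2σ²)), so the posterior is Inverse-Gamma(α + n/2, β + SS/2) = Inverse-Gamma(6.5, 40.38).
The mode of Inverse-Gamma(a, b) is b/(a+1) = 40.38/7.5 ≈ 5.3840.

σ̂²_MAP = 5.3840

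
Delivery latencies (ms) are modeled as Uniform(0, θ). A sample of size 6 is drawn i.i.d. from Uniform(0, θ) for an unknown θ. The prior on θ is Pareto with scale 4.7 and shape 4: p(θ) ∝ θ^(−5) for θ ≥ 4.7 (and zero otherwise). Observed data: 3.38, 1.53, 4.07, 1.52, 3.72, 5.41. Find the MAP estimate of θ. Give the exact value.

The Uniform(0, θ) likelihood is θ^(−n) for θ ≥ max(xᵢ), zero otherwise. Here max(xᵢ) = 5.41.
Posterior ∝ θ^(−5) · θ^(−6) = θ^(−11) on θ ≥ max(4.7, 5.41) = 5.41.
This density is strictly decreasing in θ, so the posterior mode lies at the lower boundary of the support.

θ̂_MAP = 5.41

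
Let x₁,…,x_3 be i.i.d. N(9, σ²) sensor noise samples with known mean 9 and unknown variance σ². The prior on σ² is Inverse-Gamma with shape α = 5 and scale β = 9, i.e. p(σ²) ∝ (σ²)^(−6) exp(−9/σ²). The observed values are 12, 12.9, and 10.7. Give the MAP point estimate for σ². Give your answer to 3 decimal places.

Sum of squared deviations about the known mean: SS = (12−9)² + (12.9−9)² + (10.7−9)² = 27.1.
The Normal likelihood contributes (σ²)^(−n/2) exp(−SS/(2σ²)), so the posterior is Inverse-Gamma(α + n/2, β + SS/2) = Inverse-Gamma(6.5, 22.55).
The mode of Inverse-Gamma(a, b) is b/(a+1) = 22.55/7.5 ≈ 3.007.

σ̂²_MAP = 3.007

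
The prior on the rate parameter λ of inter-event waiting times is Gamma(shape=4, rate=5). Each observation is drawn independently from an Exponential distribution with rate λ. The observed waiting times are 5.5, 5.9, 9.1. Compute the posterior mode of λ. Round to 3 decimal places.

λ̂_MAP = 0.235

The Exponential(rate=λ) likelihood is ∝ λ^n e^(−λΣtᵢ). Here n = 3 and Σtᵢ = 5.5 + 5.9 + 9.1 = 20.5.
Posterior ∝ λ^3e^(−5λ) · λ^3e^(−20.5λ) = λ^6e^(−25.5λ), i.e. Gamma(7, 25.5).
Mode = (a−1)/b = 6/25.5 ≈ 0.235.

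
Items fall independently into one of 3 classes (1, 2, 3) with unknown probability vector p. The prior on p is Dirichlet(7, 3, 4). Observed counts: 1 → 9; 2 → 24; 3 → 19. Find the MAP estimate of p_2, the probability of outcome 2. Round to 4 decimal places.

The posterior is Dirichlet(αᵢ + nᵢ) = Dirichlet(16, 27, 23).
For a Dirichlet(a₁,…,a_K) with all aᵢ > 1, the mode has j-th component (aⱼ − 1)/(Σaᵢ − K).
Here Σaᵢ = 66 and K = 3, so p_2 = (27 − 1)/(66 − 3) = 26/63 ≈ 0.4127.

MAP estimate: 0.4127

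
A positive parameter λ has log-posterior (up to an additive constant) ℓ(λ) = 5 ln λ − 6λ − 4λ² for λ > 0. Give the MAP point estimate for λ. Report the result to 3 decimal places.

λ̂_MAP = 0.500

ℓ'(λ) = 5/λ − 6 − 8λ. Setting this to zero and multiplying by λ: 8λ² + 6λ − 5 = 0.
λ = (−6 + √(6² + 4·8·5)) / (2·8) = (−6 + √196) / 16 = (−6 + 14)/16 = 1/2.
ℓ''(λ) = −5/λ² − 8 < 0, confirming a maximum.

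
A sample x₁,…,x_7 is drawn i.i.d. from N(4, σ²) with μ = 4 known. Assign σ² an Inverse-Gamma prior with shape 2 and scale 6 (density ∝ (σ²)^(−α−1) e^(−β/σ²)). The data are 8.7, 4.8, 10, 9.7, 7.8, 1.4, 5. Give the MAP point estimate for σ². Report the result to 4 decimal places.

σ̂²_MAP = 9.6477

Sum of squared deviations about the known mean: SS = (8.7−4)² + (4.8−4)² + (10−4)² + (9.7−4)² + (7.8−4)² + (1.4−4)² + (5−4)² = 113.42.
The Normal likelihood contributes (σ²)^(−n/2) exp(−SS/(2σ²)), so the posterior is Inverse-Gamma(α + n/2, β + SS/2) = Inverse-Gamma(5.5, 62.71).
The mode of Inverse-Gamma(a, b) is b/(a+1) = 62.71/6.5 ≈ 9.6477.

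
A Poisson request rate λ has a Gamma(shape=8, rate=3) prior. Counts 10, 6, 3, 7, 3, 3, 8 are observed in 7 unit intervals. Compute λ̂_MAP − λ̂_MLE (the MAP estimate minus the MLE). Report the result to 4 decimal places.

Σxᵢ = 40. Posterior is Gamma(48, 10); MAP = (48−1)/10 = 47/10 ≈ 4.70000.
MLE = x̄ = 40/7 ≈ 5.71429.
Difference = 47/10 − 40/7 = -71/70 ≈ -1.0143.

MAP − MLE = -1.0143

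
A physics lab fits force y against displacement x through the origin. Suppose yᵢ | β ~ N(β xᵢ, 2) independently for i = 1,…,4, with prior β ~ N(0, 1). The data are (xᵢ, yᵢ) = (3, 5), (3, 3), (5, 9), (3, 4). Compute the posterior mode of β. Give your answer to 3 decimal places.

β̂_MAP = 1.500

log p(β | y) = −Σ(yᵢ − βxᵢ)²/(2·2) − β²/(2·1) + const.
Setting the derivative to zero: Σxᵢ(yᵢ − βxᵢ)/2 − β/1 = 0, so β = Σxᵢyᵢ / (Σxᵢ² + σ²/τ²).
Σxᵢyᵢ = 3·5 + 3·3 + 5·9 + 3·4 = 81; Σxᵢ² = 52; σ²/τ² = 2.
β̂_MAP = 81 / (52 + 2) = 81/54 ≈ 1.500.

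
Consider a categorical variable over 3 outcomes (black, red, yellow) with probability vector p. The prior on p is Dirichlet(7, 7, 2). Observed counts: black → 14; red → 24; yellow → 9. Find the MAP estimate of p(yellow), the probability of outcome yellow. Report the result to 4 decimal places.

MAP estimate of p(yellow) = 0.1667

The posterior is Dirichlet(αᵢ + nᵢ) = Dirichlet(21, 31, 11).
For a Dirichlet(a₁,…,a_K) with all aᵢ > 1, the mode has j-th component (aⱼ − 1)/(Σaᵢ − K).
Here Σaᵢ = 63 and K = 3, so p(yellow) = (11 − 1)/(63 − 3) = 10/60 ≈ 0.1667.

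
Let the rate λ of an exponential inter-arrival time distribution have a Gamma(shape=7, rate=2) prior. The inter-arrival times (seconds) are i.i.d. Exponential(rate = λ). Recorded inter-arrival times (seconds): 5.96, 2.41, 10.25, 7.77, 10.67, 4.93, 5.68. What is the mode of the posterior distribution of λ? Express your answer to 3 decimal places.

The Exponential(rate=λ) likelihood is ∝ λ^n e^(−λΣtᵢ). Here n = 7 and Σtᵢ = 5.96 + 2.41 + 10.25 + 7.77 + 10.67 + 4.93 + 5.68 = 47.67.
Posterior ∝ λ^6e^(−2λ) · λ^7e^(−47.67λ) = λ^13e^(−49.67λ), i.e. Gamma(14, 49.67).
Mode = (a−1)/b = 13/49.67 ≈ 0.262.

λ̂_MAP = 0.262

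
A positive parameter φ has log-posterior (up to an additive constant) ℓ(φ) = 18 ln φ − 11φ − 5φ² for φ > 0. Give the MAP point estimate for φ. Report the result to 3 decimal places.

ℓ'(φ) = 18/φ − 11 − 10φ. Setting this to zero and multiplying by φ: 10φ² + 11φ − 18 = 0.
φ = (−11 + √(11² + 4·10·18)) / (2·10) = (−11 + √841) / 20 = (−11 + 29)/20 = 9/10.
ℓ''(φ) = −18/φ² − 10 < 0, confirming a maximum.

φ̂_MAP = 0.900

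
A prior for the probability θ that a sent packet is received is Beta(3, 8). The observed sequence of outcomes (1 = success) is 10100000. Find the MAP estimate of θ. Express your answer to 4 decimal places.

θ̂_MAP = 0.2353

Prior: Beta(3, 8).
Data: 2 successes in 8 trials (from the sequence). The binomial likelihood contributes θ^2(1−θ)^6, so the posterior is Beta(3+2, 8+6) = Beta(5, 14).
For Beta(a, b) with a, b > 1 the mode is (a−1)/(a+b−2) = 4/17 ≈ 0.2353.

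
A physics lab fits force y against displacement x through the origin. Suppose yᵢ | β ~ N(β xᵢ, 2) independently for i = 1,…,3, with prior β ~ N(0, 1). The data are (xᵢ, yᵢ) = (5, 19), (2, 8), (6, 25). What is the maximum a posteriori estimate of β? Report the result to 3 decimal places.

β̂_MAP = 3.896

log p(β | y) = −Σ(yᵢ − βxᵢ)²/(2·2) − β²/(2·1) + const.
Setting the derivative to zero: Σxᵢ(yᵢ − βxᵢ)/2 − β/1 = 0, so β = Σxᵢyᵢ / (Σxᵢ² + σ²/τ²).
Σxᵢyᵢ = 5·19 + 2·8 + 6·25 = 261; Σxᵢ² = 65; σ²/τ² = 2.
β̂_MAP = 261 / (65 + 2) = 261/67 ≈ 3.896.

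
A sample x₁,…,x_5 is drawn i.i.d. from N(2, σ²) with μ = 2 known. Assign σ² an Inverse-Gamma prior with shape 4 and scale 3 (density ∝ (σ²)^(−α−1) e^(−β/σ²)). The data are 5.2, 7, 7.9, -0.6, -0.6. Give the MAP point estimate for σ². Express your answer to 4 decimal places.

σ̂²_MAP = 5.9713

Sum of squared deviations about the known mean: SS = (5.2−2)² + (7−2)² + (7.9−2)² + (-0.6−2)² + (-0.6−2)² = 83.57.
The Normal likelihood contributes (σ²)^(−n/2) exp(−SS/(2σ²)), so the posterior is Inverse-Gamma(α + n/2, β + SS/2) = Inverse-Gamma(6.5, 44.785).
The mode of Inverse-Gamma(a, b) is b/(a+1) = 44.785/7.5 ≈ 5.9713.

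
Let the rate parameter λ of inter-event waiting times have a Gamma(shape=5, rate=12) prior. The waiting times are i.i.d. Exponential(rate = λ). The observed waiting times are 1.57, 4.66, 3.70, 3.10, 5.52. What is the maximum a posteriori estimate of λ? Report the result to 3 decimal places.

λ̂_MAP = 0.295

The Exponential(rate=λ) likelihood is ∝ λ^n e^(−λΣtᵢ). Here n = 5 and Σtᵢ = 1.57 + 4.66 + 3.70 + 3.10 + 5.52 = 18.55.
Posterior ∝ λ^4e^(−12λ) · λ^5e^(−18.55λ) = λ^9e^(−30.55λ), i.e. Gamma(10, 30.55).
Mode = (a−1)/b = 9/30.55 ≈ 0.295.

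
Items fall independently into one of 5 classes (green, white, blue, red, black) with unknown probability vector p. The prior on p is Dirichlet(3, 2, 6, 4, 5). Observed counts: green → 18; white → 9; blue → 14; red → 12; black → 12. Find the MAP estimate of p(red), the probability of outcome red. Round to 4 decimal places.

MAP estimate of p(red) = 0.1875

The posterior is Dirichlet(αᵢ + nᵢ) = Dirichlet(21, 11, 20, 16, 17).
For a Dirichlet(a₁,…,a_K) with all aᵢ > 1, the mode has j-th component (aⱼ − 1)/(Σaᵢ − K).
Here Σaᵢ = 85 and K = 5, so p(red) = (16 − 1)/(85 − 5) = 15/80 ≈ 0.1875.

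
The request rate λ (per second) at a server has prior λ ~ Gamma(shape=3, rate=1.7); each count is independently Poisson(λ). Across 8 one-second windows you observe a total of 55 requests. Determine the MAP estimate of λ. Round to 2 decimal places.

λ̂_MAP = 5.88

Σxᵢ = 55, n = 8.
Posterior ∝ λ^2e^(−1.7λ) · λ^55e^(−8λ) = λ^57e^(−9.7λ), i.e. Gamma(shape=58, rate=9.7).
The mode of a Gamma(a, b) with a ≥ 1 (shape–rate) is (a−1)/b = 57/9.7 ≈ 5.88.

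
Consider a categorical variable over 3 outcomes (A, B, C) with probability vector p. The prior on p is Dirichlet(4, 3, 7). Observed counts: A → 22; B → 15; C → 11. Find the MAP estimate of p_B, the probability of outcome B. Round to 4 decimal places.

The posterior is Dirichlet(αᵢ + nᵢ) = Dirichlet(26, 18, 18).
For a Dirichlet(a₁,…,a_K) with all aᵢ > 1, the mode has j-th component (aⱼ − 1)/(Σaᵢ − K).
Here Σaᵢ = 62 and K = 3, so p_B = (18 − 1)/(62 − 3) = 17/59 ≈ 0.2881.

MAP estimate of p_B = 0.2881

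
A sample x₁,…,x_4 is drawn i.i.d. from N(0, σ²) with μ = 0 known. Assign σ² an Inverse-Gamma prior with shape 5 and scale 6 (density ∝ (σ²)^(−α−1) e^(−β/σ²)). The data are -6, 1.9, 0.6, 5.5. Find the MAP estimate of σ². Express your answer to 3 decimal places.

Sum of squared deviations about the known mean: SS = (-6−0)² + (1.9−0)² + (0.6−0)² + (5.5−0)² = 70.22.
The Normal likelihood contributes (σ²)^(−n/2) exp(−SS/(2σ²)), so the posterior is Inverse-Gamma(α + n/2, β + SS/2) = Inverse-Gamma(7, 41.11).
The mode of Inverse-Gamma(a, b) is b/(a+1) = 41.11/8 ≈ 5.139.

σ̂²_MAP = 5.139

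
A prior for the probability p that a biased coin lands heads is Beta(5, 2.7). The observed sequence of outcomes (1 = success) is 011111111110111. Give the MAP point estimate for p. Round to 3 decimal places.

Prior: Beta(5, 2.7).
Data: 13 successes in 15 trials (from the sequence). The binomial likelihood contributes p^13(1−p)^2, so the posterior is Beta(5+13, 2.7+2) = Beta(18, 4.7).
For Beta(a, b) with a, b > 1 the mode is (a−1)/(a+b−2) = 17/20.7 ≈ 0.821.

p̂_MAP = 0.821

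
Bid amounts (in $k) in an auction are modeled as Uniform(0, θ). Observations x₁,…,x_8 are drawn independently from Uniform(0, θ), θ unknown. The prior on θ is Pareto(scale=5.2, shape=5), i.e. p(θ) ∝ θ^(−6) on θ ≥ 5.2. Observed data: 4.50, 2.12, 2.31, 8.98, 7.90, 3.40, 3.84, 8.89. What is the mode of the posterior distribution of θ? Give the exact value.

θ̂_MAP = 8.98

The Uniform(0, θ) likelihood is θ^(−n) for θ ≥ max(xᵢ), zero otherwise. Here max(xᵢ) = 8.98.
Posterior ∝ θ^(−6) · θ^(−8) = θ^(−14) on θ ≥ max(5.2, 8.98) = 8.98.
This density is strictly decreasing in θ, so the posterior mode lies at the lower boundary of the support.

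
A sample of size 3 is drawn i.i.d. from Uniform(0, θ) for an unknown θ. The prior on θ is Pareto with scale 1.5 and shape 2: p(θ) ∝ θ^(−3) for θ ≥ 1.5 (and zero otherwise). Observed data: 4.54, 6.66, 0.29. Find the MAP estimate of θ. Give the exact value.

The Uniform(0, θ) likelihood is θ^(−n) for θ ≥ max(xᵢ), zero otherwise. Here max(xᵢ) = 6.66.
Posterior ∝ θ^(−3) · θ^(−3) = θ^(−6) on θ ≥ max(1.5, 6.66) = 6.66.
This density is strictly decreasing in θ, so the posterior mode lies at the lower boundary of the support.

θ̂_MAP = 6.66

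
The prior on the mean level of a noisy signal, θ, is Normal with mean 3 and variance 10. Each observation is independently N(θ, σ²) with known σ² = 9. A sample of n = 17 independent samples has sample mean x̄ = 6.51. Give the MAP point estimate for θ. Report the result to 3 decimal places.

θ̂_MAP = 6.334

n = 17, x̄ = 6.51.
For a Normal prior and Normal likelihood with known variance, the posterior is Normal; its mode equals its mean, the precision-weighted average.
Prior precision 1/σ₀² = 1/10 = 0.1; data precision n/σ² = 17/9.
θ̂ = (0.1·3 + (17/9)·6.51) / (0.1 + 17/9) = (3779/300)/(179/90) = 11337/1790 ≈ 6.334.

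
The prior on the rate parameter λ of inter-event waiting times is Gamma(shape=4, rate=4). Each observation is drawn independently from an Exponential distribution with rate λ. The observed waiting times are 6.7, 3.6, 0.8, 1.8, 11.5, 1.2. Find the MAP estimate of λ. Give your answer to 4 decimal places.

λ̂_MAP = 0.3041

The Exponential(rate=λ) likelihood is ∝ λ^n e^(−λΣtᵢ). Here n = 6 and Σtᵢ = 6.7 + 3.6 + 0.8 + 1.8 + 11.5 + 1.2 = 25.6.
Posterior ∝ λ^3e^(−4λ) · λ^6e^(−25.6λ) = λ^9e^(−29.6λ), i.e. Gamma(10, 29.6).
Mode = (a−1)/b = 9/29.6 ≈ 0.3041.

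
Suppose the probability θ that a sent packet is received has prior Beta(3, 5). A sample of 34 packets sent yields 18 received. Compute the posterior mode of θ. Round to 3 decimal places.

Prior: Beta(3, 5).
Data: 18 successes in 34 trials. The binomial likelihood contributes θ^18(1−θ)^16, so the posterior is Beta(3+18, 5+16) = Beta(21, 21).
For Beta(a, b) with a, b > 1 the mode is (a−1)/(a+b−2) = 20/40 ≈ 0.500.

θ̂_MAP = 0.500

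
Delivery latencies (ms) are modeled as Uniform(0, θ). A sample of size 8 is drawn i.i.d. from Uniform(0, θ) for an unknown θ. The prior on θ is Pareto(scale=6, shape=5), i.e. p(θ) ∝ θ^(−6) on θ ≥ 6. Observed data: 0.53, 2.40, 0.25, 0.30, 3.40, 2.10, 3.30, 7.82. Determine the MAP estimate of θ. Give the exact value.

θ̂_MAP = 7.82

The Uniform(0, θ) likelihood is θ^(−n) for θ ≥ max(xᵢ), zero otherwise. Here max(xᵢ) = 7.82.
Posterior ∝ θ^(−6) · θ^(−8) = θ^(−14) on θ ≥ max(6, 7.82) = 7.82.
This density is strictly decreasing in θ, so the posterior mode lies at the lower boundary of the support.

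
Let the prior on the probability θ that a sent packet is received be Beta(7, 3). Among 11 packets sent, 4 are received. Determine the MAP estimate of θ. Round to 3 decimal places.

θ̂_MAP = 0.526

Prior: Beta(7, 3).
Data: 4 successes in 11 trials. The binomial likelihood contributes θ^4(1−θ)^7, so the posterior is Beta(7+4, 3+7) = Beta(11, 10).
For Beta(a, b) with a, b > 1 the mode is (a−1)/(a+b−2) = 10/19 ≈ 0.526.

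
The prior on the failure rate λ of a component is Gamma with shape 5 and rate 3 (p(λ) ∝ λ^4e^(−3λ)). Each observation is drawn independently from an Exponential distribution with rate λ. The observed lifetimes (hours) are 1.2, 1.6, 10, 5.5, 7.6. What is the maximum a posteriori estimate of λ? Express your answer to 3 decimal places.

λ̂_MAP = 0.311

The Exponential(rate=λ) likelihood is ∝ λ^n e^(−λΣtᵢ). Here n = 5 and Σtᵢ = 1.2 + 1.6 + 10 + 5.5 + 7.6 = 25.9.
Posterior ∝ λ^4e^(−3λ) · λ^5e^(−25.9λ) = λ^9e^(−28.9λ), i.e. Gamma(10, 28.9).
Mode = (a−1)/b = 9/28.9 ≈ 0.311.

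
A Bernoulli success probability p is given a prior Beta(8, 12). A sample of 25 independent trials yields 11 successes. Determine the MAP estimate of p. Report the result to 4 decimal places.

p̂_MAP = 0.4186

Prior: Beta(8, 12).
Data: 11 successes in 25 trials. The binomial likelihood contributes p^11(1−p)^14, so the posterior is Beta(8+11, 12+14) = Beta(19, 26).
For Beta(a, b) with a, b > 1 the mode is (a−1)/(a+b−2) = 18/43 ≈ 0.4186.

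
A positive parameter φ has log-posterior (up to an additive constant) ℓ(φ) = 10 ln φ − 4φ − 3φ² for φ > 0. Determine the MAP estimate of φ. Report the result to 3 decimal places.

ℓ'(φ) = 10/φ − 4 − 6φ. Setting this to zero and multiplying by φ: 6φ² + 4φ − 10 = 0.
φ = (−4 + √(4² + 4·6·10)) / (2·6) = (−4 + √256) / 12 = (−4 + 16)/12 = 1.
ℓ''(φ) = −10/φ² − 6 < 0, confirming a maximum.

φ̂_MAP = 1.000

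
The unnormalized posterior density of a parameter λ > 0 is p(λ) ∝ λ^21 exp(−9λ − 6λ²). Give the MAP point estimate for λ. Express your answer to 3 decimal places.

λ̂_MAP = 1.000

ℓ'(λ) = 21/λ − 9 − 12λ. Setting this to zero and multiplying by λ: 12λ² + 9λ − 21 = 0.
λ = (−9 + √(9² + 4·12·21)) / (2·12) = (−9 + √1089) / 24 = (−9 + 33)/24 = 1.
ℓ''(λ) = −21/λ² − 12 < 0, confirming a maximum.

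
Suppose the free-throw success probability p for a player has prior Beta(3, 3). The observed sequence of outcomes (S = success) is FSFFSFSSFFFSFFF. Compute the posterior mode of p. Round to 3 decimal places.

p̂_MAP = 0.368

Prior: Beta(3, 3).
Data: 5 successes in 15 trials (from the sequence). The binomial likelihood contributes p^5(1−p)^10, so the posterior is Beta(3+5, 3+10) = Beta(8, 13).
For Beta(a, b) with a, b > 1 the mode is (a−1)/(a+b−2) = 7/19 ≈ 0.368.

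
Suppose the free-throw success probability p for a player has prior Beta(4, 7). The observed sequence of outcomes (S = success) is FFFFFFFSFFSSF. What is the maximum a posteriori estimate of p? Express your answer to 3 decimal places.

p̂_MAP = 0.273

Prior: Beta(4, 7).
Data: 3 successes in 13 trials (from the sequence). The binomial likelihood contributes p^3(1−p)^10, so the posterior is Beta(4+3, 7+10) = Beta(7, 17).
For Beta(a, b) with a, b > 1 the mode is (a−1)/(a+b−2) = 6/22 ≈ 0.273.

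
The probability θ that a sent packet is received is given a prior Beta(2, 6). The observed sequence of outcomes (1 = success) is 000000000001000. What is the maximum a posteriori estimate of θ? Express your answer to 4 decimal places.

θ̂_MAP = 0.0952

Prior: Beta(2, 6).
Data: 1 success in 15 trials (from the sequence). The binomial likelihood contributes θ(1−θ)^14, so the posterior is Beta(2+1, 6+14) = Beta(3, 20).
For Beta(a, b) with a, b > 1 the mode is (a−1)/(a+b−2) = 2/21 ≈ 0.0952.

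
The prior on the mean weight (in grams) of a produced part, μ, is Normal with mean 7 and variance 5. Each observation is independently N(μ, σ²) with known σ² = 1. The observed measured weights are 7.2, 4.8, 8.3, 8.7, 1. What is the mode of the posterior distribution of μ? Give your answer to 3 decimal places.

n = 5; x̄ = (7.2 + 4.8 + 8.3 + 8.7 + 1)/5 = 30/5 = 6.
For a Normal prior and Normal likelihood with known variance, the posterior is Normal; its mode equals its mean, the precision-weighted average.
Prior precision 1/σ₀² = 1/5 = 0.2; data precision n/σ² = 5/1 = 5.
μ̂ = (0.2·7 + 5·6) / (0.2 + 5) = 31.4/5.2 = 157/26 ≈ 6.038.

μ̂_MAP = 6.038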